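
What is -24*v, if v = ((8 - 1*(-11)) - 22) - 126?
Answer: 3096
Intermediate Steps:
v = -129 (v = ((8 + 11) - 22) - 126 = (19 - 22) - 126 = -3 - 126 = -129)
-24*v = -24*(-129) = 3096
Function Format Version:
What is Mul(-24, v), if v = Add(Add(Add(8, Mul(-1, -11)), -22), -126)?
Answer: 3096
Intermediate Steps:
v = -129 (v = Add(Add(Add(8, 11), -22), -126) = Add(Add(19, -22), -126) = Add(-3, -126) = -129)
Mul(-24, v) = Mul(-24, -129) = 3096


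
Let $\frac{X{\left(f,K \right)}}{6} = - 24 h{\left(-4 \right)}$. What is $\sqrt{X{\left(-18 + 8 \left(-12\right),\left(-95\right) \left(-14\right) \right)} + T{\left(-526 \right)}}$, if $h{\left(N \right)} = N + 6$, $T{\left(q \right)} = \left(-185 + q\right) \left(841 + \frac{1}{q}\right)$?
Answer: $\frac{3 i \sqrt{18390888842}}{526} \approx 773.46 i$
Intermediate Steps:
$h{\left(N \right)} = 6 + N$
$X{\left(f,K \right)} = -288$ ($X{\left(f,K \right)} = 6 \left(- 24 \left(6 - 4\right)\right) = 6 \left(\left(-24\right) 2\right) = 6 \left(-48\right) = -288$)
$\sqrt{X{\left(-18 + 8 \left(-12\right),\left(-95\right) \left(-14\right) \right)} + T{\left(-526 \right)}} = \sqrt{-288 - \left(597950 - \frac{185}{526}\right)} = \sqrt{-288 - \frac{314521515}{526}} = \sqrt{- \frac{314673003}{526}} = \frac{3 i \sqrt{18390888842}}{526}$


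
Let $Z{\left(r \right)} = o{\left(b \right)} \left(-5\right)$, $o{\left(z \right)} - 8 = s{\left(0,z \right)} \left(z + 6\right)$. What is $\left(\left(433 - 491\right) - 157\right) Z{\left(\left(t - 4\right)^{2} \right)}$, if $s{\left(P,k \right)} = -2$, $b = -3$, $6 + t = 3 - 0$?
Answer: $2150$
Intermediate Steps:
$t = -3$ ($t = -6 + \left(3 - 0\right) = -6 + \left(3 + 0\right) = -6 + 3 = -3$)
$o{\left(z \right)} = -4 - 2 z$ ($o{\left(z \right)} = 8 - 2 \left(z + 6\right) = 8 - 2 \left(6 + z\right) = 8 - \left(12 + 2 z\right) = -4 - 2 z$)
$Z{\left(r \right)} = -10$ ($Z{\left(r \right)} = \left(-4 - -6\right) \left(-5\right) = \left(-4 + 6\right) \left(-5\right) = 2 \left(-5\right) = -10$)
$\left(\left(433 - 491\right) - 157\right) Z{\left(\left(t - 4\right)^{2} \right)} = \left(\left(433 - 491\right) - 157\right) \left(-10\right) = \left(-58 - 157\right) \left(-10\right) = \left(-215\right) \left(-10\right) = 2150$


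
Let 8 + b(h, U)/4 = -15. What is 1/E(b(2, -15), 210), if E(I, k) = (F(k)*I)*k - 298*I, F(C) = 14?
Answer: -1/243064 ≈ -4.1141e-6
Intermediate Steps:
b(h, U) = -92 (b(h, U) = -32 + 4*(-15) = -32 - 60 = -92)
E(I, k) = -298*I + 14*I*k (E(I, k) = (14*I)*k - 298*I = 14*I*k - 298*I = -298*I + 14*I*k)
1/E(b(2, -15), 210) = 1/(2*(-92)*(-149 + 7*210)) = 1/(2*(-92)*(-149 + 1470)) = 1/(2*(-92)*1321) = 1/(-243064) = -1/243064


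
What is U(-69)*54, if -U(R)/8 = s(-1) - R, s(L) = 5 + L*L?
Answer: -32400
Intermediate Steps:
s(L) = 5 + L²
U(R) = -48 + 8*R (U(R) = -8*((5 + (-1)²) - R) = -8*((5 + 1) - R) = -8*(6 - R) = -48 + 8*R)
U(-69)*54 = (-48 + 8*(-69))*54 = (-48 - 552)*54 = -600*54 = -32400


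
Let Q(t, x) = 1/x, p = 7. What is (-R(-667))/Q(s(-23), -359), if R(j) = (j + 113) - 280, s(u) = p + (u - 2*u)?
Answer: -299406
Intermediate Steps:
s(u) = 7 - u (s(u) = 7 + (u - 2*u) = 7 - u)
R(j) = -167 + j (R(j) = (113 + j) - 280 = -167 + j)
(-R(-667))/Q(s(-23), -359) = (-(-167 - 667))/(1/(-359)) = (-1*(-834))/(-1/359) = 834*(-359) = -299406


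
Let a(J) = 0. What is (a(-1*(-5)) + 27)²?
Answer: 729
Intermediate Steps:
(a(-1*(-5)) + 27)² = (0 + 27)² = 27² = 729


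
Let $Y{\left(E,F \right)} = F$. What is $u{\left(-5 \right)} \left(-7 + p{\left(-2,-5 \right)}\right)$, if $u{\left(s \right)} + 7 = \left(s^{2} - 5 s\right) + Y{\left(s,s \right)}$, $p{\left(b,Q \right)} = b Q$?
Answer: $114$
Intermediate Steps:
$p{\left(b,Q \right)} = Q b$
$u{\left(s \right)} = -7 + s^{2} - 4 s$ ($u{\left(s \right)} = -7 + \left(\left(s^{2} - 5 s\right) + s\right) = -7 + \left(s^{2} - 4 s\right) = -7 + s^{2} - 4 s$)
$u{\left(-5 \right)} \left(-7 + p{\left(-2,-5 \right)}\right) = \left(-7 + \left(-5\right)^{2} - -20\right) \left(-7 - -10\right) = \left(-7 + 25 + 20\right) \left(-7 + 10\right) = 38 \cdot 3 = 114$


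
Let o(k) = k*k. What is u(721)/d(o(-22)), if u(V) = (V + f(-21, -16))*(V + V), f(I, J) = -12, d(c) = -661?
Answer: -1022378/661 ≈ -1546.7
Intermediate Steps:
o(k) = k²
u(V) = 2*V*(-12 + V) (u(V) = (V - 12)*(V + V) = (-12 + V)*(2*V) = 2*V*(-12 + V))
u(721)/d(o(-22)) = (2*721*(-12 + 721))/(-661) = (2*721*709)*(-1/661) = 1022378*(-1/661) = -1022378/661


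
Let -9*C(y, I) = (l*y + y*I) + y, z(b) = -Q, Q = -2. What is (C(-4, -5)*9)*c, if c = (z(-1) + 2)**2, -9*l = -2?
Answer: -2176/9 ≈ -241.78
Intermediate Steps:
l = 2/9 (l = -1/9*(-2) = 2/9 ≈ 0.22222)
z(b) = 2 (z(b) = -1*(-2) = 2)
C(y, I) = -11*y/81 - I*y/9 (C(y, I) = -((2*y/9 + y*I) + y)/9 = -((2*y/9 + I*y) + y)/9 = -(11*y/9 + I*y)/9 = -11*y/81 - I*y/9)
c = 16 (c = (2 + 2)**2 = 4**2 = 16)
(C(-4, -5)*9)*c = (-1/81*(-4)*(11 + 9*(-5))*9)*16 = (-1/81*(-4)*(11 - 45)*9)*16 = (-1/81*(-4)*(-34)*9)*16 = -136/81*9*16 = -136/9*16 = -2176/9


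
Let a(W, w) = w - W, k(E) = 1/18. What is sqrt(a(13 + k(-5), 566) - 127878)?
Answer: I*sqrt(4583702)/6 ≈ 356.83*I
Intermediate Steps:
k(E) = 1/18
sqrt(a(13 + k(-5), 566) - 127878) = sqrt((566 - (13 + 1/18)) - 127878) = sqrt((566 - 1*235/18) - 127878) = sqrt((566 - 235/18) - 127878) = sqrt(9953/18 - 127878) = sqrt(-2291851/18) = I*sqrt(4583702)/6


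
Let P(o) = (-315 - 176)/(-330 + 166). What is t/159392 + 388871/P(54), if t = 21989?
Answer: 10165210731447/78261472 ≈ 1.2989e+5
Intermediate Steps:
P(o) = 491/164 (P(o) = -491/(-164) = -491*(-1/164) = 491/164)
t/159392 + 388871/P(54) = 21989/159392 + 388871/(491/164) = 21989*(1/159392) + 388871*(164/491) = 21989/159392 + 63774844/491 = 10165210731447/78261472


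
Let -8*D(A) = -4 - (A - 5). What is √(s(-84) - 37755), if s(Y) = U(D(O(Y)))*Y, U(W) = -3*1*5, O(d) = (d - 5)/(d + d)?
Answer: 3*I*√4055 ≈ 191.04*I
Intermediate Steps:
O(d) = (-5 + d)/(2*d) (O(d) = (-5 + d)/((2*d)) = (-5 + d)*(1/(2*d)) = (-5 + d)/(2*d))
D(A) = -⅛ + A/8 (D(A) = -(-4 - (A - 5))/8 = -(-4 - (-5 + A))/8 = -(-4 + (5 - A))/8 = -(1 - A)/8 = -⅛ + A/8)
U(W) = -15 (U(W) = -3*5 = -15)
s(Y) = -15*Y
√(s(-84) - 37755) = √(-15*(-84) - 37755) = √(1260 - 37755) = √(-36495) = 3*I*√4055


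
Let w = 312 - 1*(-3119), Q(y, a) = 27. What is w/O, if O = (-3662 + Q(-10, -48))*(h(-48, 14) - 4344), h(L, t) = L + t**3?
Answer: 3431/5990480 ≈ 0.00057274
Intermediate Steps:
O = 5990480 (O = (-3662 + 27)*((-48 + 14**3) - 4344) = -3635*((-48 + 2744) - 4344) = -3635*(2696 - 4344) = -3635*(-1648) = 5990480)
w = 3431 (w = 312 + 3119 = 3431)
w/O = 3431/5990480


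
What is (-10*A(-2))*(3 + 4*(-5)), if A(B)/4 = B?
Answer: -1360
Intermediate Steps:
A(B) = 4*B
(-10*A(-2))*(3 + 4*(-5)) = (-40*(-2))*(3 + 4*(-5)) = (-10*(-8))*(3 - 20) = 80*(-17) = -1360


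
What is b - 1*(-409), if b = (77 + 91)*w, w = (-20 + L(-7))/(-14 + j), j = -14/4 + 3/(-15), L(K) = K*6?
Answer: 58851/59 ≈ 997.47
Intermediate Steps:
L(K) = 6*K
j = -37/10 (j = -14*1/4 + 3*(-1/15) = -7/2 - 1/5 = -37/10 ≈ -3.7000)
w = 620/177 (w = (-20 + 6*(-7))/(-14 - 37/10) = (-20 - 42)/(-177/10) = -62*(-10/177) = 620/177 ≈ 3.5028)
b = 34720/59 (b = (77 + 91)*(620/177) = 168*(620/177) = 34720/59 ≈ 588.47)
b - 1*(-409) = 34720/59 - 1*(-409) = 34720/59 + 409 = 58851/59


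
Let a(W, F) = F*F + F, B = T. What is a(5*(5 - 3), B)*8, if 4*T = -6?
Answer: 6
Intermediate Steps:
T = -3/2 (T = (1/4)*(-6) = -3/2 ≈ -1.5000)
B = -3/2 ≈ -1.5000
a(W, F) = F + F**2 (a(W, F) = F**2 + F = F + F**2)
a(5*(5 - 3), B)*8 = -3*(1 - 3/2)/2*8 = -3/2*(-1/2)*8 = (3/4)*8 = 6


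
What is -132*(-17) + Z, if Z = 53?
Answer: 2297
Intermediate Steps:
-132*(-17) + Z = -132*(-17) + 53 = 2244 + 53 = 2297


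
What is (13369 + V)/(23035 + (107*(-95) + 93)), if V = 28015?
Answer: 41384/12963 ≈ 3.1925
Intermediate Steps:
(13369 + V)/(23035 + (107*(-95) + 93)) = (13369 + 28015)/(23035 + (107*(-95) + 93)) = 41384/(23035 + (-10165 + 93)) = 41384/(23035 - 10072) = 41384/12963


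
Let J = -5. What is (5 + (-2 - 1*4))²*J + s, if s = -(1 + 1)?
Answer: -7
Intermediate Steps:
s = -2 (s = -1*2 = -2)
(5 + (-2 - 1*4))²*J + s = (5 + (-2 - 1*4))²*(-5) - 2 = (5 + (-2 - 4))²*(-5) - 2 = (5 - 6)²*(-5) - 2 = (-1)²*(-5) - 2 = 1*(-5) - 2 = -5 - 2 = -7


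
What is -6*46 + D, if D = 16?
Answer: -260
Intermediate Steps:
-6*46 + D = -6*46 + 16 = -276 + 16 = -260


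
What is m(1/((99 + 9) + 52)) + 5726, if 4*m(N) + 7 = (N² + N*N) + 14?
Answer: 293260801/51200 ≈ 5727.8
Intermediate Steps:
m(N) = 7/4 + N²/2 (m(N) = -7/4 + ((N² + N*N) + 14)/4 = -7/4 + ((N² + N²) + 14)/4 = -7/4 + (2*N² + 14)/4 = -7/4 + (14 + 2*N²)/4 = -7/4 + (7/2 + N²/2) = 7/4 + N²/2)
m(1/((99 + 9) + 52)) + 5726 = (7/4 + (1/((99 + 9) + 52))²/2) + 5726 = (7/4 + (1/(108 + 52))²/2) + 5726 = (7/4 + (1/160)²/2) + 5726 = (7/4 + (½)*(1/25600)) + 5726 = (7/4 + 1/51200) + 5726 = 89601/51200 + 5726 = 293260801/51200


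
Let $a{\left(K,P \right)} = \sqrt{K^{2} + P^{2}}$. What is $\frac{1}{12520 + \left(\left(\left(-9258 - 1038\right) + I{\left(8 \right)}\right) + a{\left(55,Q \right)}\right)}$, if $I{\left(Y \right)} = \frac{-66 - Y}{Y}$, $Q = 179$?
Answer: $\frac{35436}{77920825} - \frac{16 \sqrt{35066}}{77920825} \approx 0.00041632$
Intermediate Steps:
$I{\left(Y \right)} = \frac{-66 - Y}{Y}$
$\frac{1}{12520 + \left(\left(\left(-9258 - 1038\right) + I{\left(8 \right)}\right) + a{\left(55,Q \right)}\right)} = \frac{1}{12520 + \left(\left(\left(-9258 - 1038\right) + \frac{-66 - 8}{8}\right) + \sqrt{55^{2} + 179^{2}}\right)} = \frac{1}{12520 - \left(10296 - \sqrt{3025 + 32041} - \frac{-66 - 8}{8}\right)} = \frac{1}{12520 + \left(\left(-10296 + \frac{1}{8} \left(-74\right)\right) + \sqrt{35066}\right)} = \frac{1}{12520 + \left(\left(-10296 - \frac{37}{4}\right) + \sqrt{35066}\right)} = \frac{1}{12520 - \left(\frac{41221}{4} - \sqrt{35066}\right)} = \frac{1}{\frac{8859}{4} + \sqrt{35066}}$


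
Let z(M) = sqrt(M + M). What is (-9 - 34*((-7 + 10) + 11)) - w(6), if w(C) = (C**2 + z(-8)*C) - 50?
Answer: -471 - 24*I ≈ -471.0 - 24.0*I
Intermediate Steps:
z(M) = sqrt(2)*sqrt(M) (z(M) = sqrt(2*M) = sqrt(2)*sqrt(M))
w(C) = -50 + C**2 + 4*I*C (w(C) = (C**2 + (sqrt(2)*sqrt(-8))*C) - 50 = (C**2 + (sqrt(2)*(2*I*sqrt(2)))*C) - 50 = (C**2 + (4*I)*C) - 50 = (C**2 + 4*I*C) - 50 = -50 + C**2 + 4*I*C)
(-9 - 34*((-7 + 10) + 11)) - w(6) = (-9 - 34*((-7 + 10) + 11)) - (-50 + 6**2 + 4*I*6) = (-9 - 34*(3 + 11)) - (-50 + 36 + 24*I) = (-9 - 34*14) - (-14 + 24*I) = (-9 - 476) + (14 - 24*I) = -485 + (14 - 24*I) = -471 - 24*I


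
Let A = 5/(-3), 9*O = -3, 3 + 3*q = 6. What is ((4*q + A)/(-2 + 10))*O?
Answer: -7/72 ≈ -0.097222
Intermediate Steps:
q = 1 (q = -1 + (⅓)*6 = -1 + 2 = 1)
O = -⅓ (O = (⅑)*(-3) = -⅓ ≈ -0.33333)
A = -5/3 (A = 5*(-⅓) = -5/3 ≈ -1.6667)
((4*q + A)/(-2 + 10))*O = ((4*1 - 5/3)/(-2 + 10))*(-⅓) = ((4 - 5/3)/8)*(-⅓) = ((⅛)*(7/3))*(-⅓) = (7/24)*(-⅓) = -7/72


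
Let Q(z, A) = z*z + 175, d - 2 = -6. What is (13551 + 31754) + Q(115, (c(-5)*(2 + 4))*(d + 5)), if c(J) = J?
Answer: 58705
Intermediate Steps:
d = -4 (d = 2 - 6 = -4)
Q(z, A) = 175 + z² (Q(z, A) = z² + 175 = 175 + z²)
(13551 + 31754) + Q(115, (c(-5)*(2 + 4))*(d + 5)) = (13551 + 31754) + (175 + 115²) = 45305 + (175 + 13225) = 45305 + 13400 = 58705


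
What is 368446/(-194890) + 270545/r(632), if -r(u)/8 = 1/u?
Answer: -2082697528698/97445 ≈ -2.1373e+7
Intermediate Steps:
r(u) = -8/u
368446/(-194890) + 270545/r(632) = 368446/(-194890) + 270545/((-8/632)) = 368446*(-1/194890) + 270545/((-8*1/632)) = -184223/97445 + 270545/(-1/79) = -184223/97445 + 270545*(-79) = -184223/97445 - 21373055 = -2082697528698/97445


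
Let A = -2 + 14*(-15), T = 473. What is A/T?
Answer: -212/473 ≈ -0.44820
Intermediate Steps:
A = -212 (A = -2 - 210 = -212)
A/T = -212/473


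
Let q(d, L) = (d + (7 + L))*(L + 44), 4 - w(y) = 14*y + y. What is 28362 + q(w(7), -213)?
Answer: 80245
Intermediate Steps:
w(y) = 4 - 15*y (w(y) = 4 - (14*y + y) = 4 - 15*y)
q(d, L) = (44 + L)*(7 + L + d) (q(d, L) = (7 + L + d)*(44 + L) = (44 + L)*(7 + L + d))
28362 + q(w(7), -213) = 28362 + (308 + (-213)**2 + 44*(4 - 15*7) + 51*(-213) - 213*(4 - 15*7)) = 28362 + (308 + 45369 + 44*(4 - 105) - 10863 - 213*(4 - 105)) = 28362 + (308 + 45369 + 44*(-101) - 10863 - 213*(-101)) = 28362 + (308 + 45369 - 4444 - 10863 + 21513) = 28362 + 51883 = 80245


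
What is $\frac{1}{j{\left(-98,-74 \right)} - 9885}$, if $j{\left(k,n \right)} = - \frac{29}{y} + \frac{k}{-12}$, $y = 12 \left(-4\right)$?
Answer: $- \frac{48}{474059} \approx -0.00010125$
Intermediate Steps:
$y = -48$
$j{\left(k,n \right)} = \frac{29}{48} - \frac{k}{12}$ ($j{\left(k,n \right)} = - \frac{29}{-48} + \frac{k}{-12} = \left(-29\right) \left(- \frac{1}{48}\right) + k \left(- \frac{1}{12}\right) = \frac{29}{48} - \frac{k}{12}$)
$\frac{1}{j{\left(-98,-74 \right)} - 9885} = \frac{1}{\left(\frac{29}{48} - - \frac{49}{6}\right) - 9885} = \frac{1}{\left(\frac{29}{48} + \frac{49}{6}\right) - 9885} = \frac{1}{\frac{421}{48} - 9885} = \frac{1}{- \frac{474059}{48}} = - \frac{48}{474059}$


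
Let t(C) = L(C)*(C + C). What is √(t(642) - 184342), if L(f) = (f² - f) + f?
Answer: 41*√314714 ≈ 23001.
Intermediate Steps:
L(f) = f²
t(C) = 2*C³ (t(C) = C²*(C + C) = C²*(2*C) = 2*C³)
√(t(642) - 184342) = √(2*642³ - 184342) = √(2*264609288 - 184342) = √(529218576 - 184342) = √529034234 = 41*√314714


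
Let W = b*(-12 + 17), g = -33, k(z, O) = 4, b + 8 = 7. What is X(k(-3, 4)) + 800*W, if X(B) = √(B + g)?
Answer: -4000 + I*√29 ≈ -4000.0 + 5.3852*I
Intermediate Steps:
b = -1 (b = -8 + 7 = -1)
W = -5 (W = -(-12 + 17) = -1*5 = -5)
X(B) = √(-33 + B) (X(B) = √(B - 33) = √(-33 + B))
X(k(-3, 4)) + 800*W = √(-33 + 4) + 800*(-5) = √(-29) - 4000 = I*√29 - 4000 = -4000 + I*√29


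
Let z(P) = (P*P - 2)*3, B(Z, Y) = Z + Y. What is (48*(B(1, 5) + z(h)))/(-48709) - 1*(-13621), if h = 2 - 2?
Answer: 13621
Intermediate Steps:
B(Z, Y) = Y + Z
h = 0
z(P) = -6 + 3*P² (z(P) = (P² - 2)*3 = (-2 + P²)*3 = -6 + 3*P²)
(48*(B(1, 5) + z(h)))/(-48709) - 1*(-13621) = (48*((5 + 1) + (-6 + 3*0²)))/(-48709) - 1*(-13621) = (48*(6 + (-6 + 3*0)))*(-1/48709) + 13621 = (48*(6 + (-6 + 0)))*(-1/48709) + 13621 = (48*(6 - 6))*(-1/48709) + 13621 = (48*0)*(-1/48709) + 13621 = 0*(-1/48709) + 13621 = 0 + 13621 = 13621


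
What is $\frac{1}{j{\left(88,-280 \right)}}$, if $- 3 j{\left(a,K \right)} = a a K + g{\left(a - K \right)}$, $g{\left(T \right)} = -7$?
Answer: $\frac{3}{2168327} \approx 1.3836 \cdot 10^{-6}$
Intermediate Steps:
$j{\left(a,K \right)} = \frac{7}{3} - \frac{K a^{2}}{3}$ ($j{\left(a,K \right)} = - \frac{a a K - 7}{3} = - \frac{a^{2} K - 7}{3} = - \frac{K a^{2} - 7}{3} = - \frac{-7 + K a^{2}}{3} = \frac{7}{3} - \frac{K a^{2}}{3}$)
$\frac{1}{j{\left(88,-280 \right)}} = \frac{1}{\frac{7}{3} - - \frac{280 \cdot 88^{2}}{3}} = \frac{1}{\frac{7}{3} - \left(- \frac{280}{3}\right) 7744} = \frac{1}{\frac{7}{3} + \frac{2168320}{3}} = \frac{1}{\frac{2168327}{3}} = \frac{3}{2168327}$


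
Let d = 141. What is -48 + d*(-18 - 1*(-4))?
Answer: -2022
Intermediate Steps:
-48 + d*(-18 - 1*(-4)) = -48 + 141*(-18 - 1*(-4)) = -48 + 141*(-18 + 4) = -48 + 141*(-14) = -48 - 1974 = -2022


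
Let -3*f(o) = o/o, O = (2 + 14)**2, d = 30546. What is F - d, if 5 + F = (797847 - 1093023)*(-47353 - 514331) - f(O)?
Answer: 497386817500/3 ≈ 1.6580e+11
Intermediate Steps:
O = 256 (O = 16**2 = 256)
f(o) = -1/3 (f(o) = -o/(3*o) = -1/3*1 = -1/3)
F = 497386909138/3 (F = -5 + ((797847 - 1093023)*(-47353 - 514331) - 1*(-1/3)) = -5 + (-295176*(-561684) + 1/3) = -5 + (165795636384 + 1/3) = -5 + 497386909153/3 = 497386909138/3 ≈ 1.6580e+11)
F - d = 497386909138/3 - 1*30546 = 497386909138/3 - 30546 = 497386817500/3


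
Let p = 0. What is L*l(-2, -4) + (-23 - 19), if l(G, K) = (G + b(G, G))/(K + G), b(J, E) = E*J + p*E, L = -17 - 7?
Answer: -34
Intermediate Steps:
L = -24
b(J, E) = E*J (b(J, E) = E*J + 0*E = E*J + 0 = E*J)
l(G, K) = (G + G²)/(G + K) (l(G, K) = (G + G*G)/(K + G) = (G + G²)/(G + K))
L*l(-2, -4) + (-23 - 19) = -(-48)*(1 - 2)/(-2 - 4) + (-23 - 19) = -(-48)*(-1)/(-6) - 42 = -(-48)*(-1)*(-1)/6 - 42 = -24*(-⅓) - 42 = 8 - 42 = -34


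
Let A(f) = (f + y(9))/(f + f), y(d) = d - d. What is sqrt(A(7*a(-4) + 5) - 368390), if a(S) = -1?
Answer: I*sqrt(1473558)/2 ≈ 606.95*I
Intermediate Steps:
y(d) = 0
A(f) = 1/2 (A(f) = (f + 0)/(f + f) = f/((2*f)) = f*(1/(2*f)) = 1/2)
sqrt(A(7*a(-4) + 5) - 368390) = sqrt(1/2 - 368390) = sqrt(-736779/2) = I*sqrt(1473558)/2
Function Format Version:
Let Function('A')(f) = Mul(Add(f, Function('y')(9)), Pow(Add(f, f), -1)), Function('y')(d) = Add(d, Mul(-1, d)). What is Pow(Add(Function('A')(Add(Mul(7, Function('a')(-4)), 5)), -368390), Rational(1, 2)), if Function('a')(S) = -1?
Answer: Mul(Rational(1, 2), I, Pow(1473558, Rational(1, 2))) ≈ Mul(606.95, I)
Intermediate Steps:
Function('y')(d) = 0
Function('A')(f) = Rational(1, 2) (Function('A')(f) = Mul(Add(f, 0), Pow(Add(f, f), -1)) = Mul(f, Pow(Mul(2, f), -1)) = Mul(f, Mul(Rational(1, 2), Pow(f, -1))) = Rational(1, 2))
Pow(Add(Function('A')(Add(Mul(7, Function('a')(-4)), 5)), -368390), Rational(1, 2)) = Pow(Add(Rational(1, 2), -368390), Rational(1, 2)) = Pow(Rational(-736779, 2), Rational(1, 2)) = Mul(Rational(1, 2), I, Pow(1473558, Rational(1, 2)))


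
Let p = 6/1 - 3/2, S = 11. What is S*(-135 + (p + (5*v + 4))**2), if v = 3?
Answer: 18359/4 ≈ 4589.8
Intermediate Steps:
p = 9/2 (p = 6*1 - 3*1/2 = 6 - 3/2 = 9/2 ≈ 4.5000)
S*(-135 + (p + (5*v + 4))**2) = 11*(-135 + (9/2 + (5*3 + 4))**2) = 11*(-135 + (9/2 + (15 + 4))**2) = 11*(-135 + (9/2 + 19)**2) = 11*(-135 + (47/2)**2) = 11*(-135 + 2209/4) = 11*(1669/4) = 18359/4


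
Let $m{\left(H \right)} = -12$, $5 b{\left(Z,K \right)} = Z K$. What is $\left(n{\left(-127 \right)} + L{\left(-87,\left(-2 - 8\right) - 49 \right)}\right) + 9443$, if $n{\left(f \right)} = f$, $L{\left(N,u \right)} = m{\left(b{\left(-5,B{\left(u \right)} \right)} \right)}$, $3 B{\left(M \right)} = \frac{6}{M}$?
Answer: $9304$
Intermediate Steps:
$B{\left(M \right)} = \frac{2}{M}$ ($B{\left(M \right)} = \frac{6 \frac{1}{M}}{3} = \frac{2}{M}$)
$b{\left(Z,K \right)} = \frac{K Z}{5}$ ($b{\left(Z,K \right)} = \frac{Z K}{5} = \frac{K Z}{5}$)
$L{\left(N,u \right)} = -12$
$\left(n{\left(-127 \right)} + L{\left(-87,\left(-2 - 8\right) - 49 \right)}\right) + 9443 = \left(-127 - 12\right) + 9443 = -139 + 9443 = 9304$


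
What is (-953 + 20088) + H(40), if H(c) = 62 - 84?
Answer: 19113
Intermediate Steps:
H(c) = -22
(-953 + 20088) + H(40) = (-953 + 20088) - 22 = 19135 - 22 = 19113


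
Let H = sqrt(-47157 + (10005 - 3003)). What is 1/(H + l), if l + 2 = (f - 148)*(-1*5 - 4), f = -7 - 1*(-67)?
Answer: 158/132851 - I*sqrt(40155)/664255 ≈ 0.0011893 - 0.00030167*I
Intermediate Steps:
f = 60 (f = -7 + 67 = 60)
H = I*sqrt(40155) (H = sqrt(-47157 + 7002) = sqrt(-40155) = I*sqrt(40155) ≈ 200.39*I)
l = 790 (l = -2 + (60 - 148)*(-1*5 - 4) = -2 - 88*(-5 - 4) = -2 - 88*(-9) = -2 + 792 = 790)
1/(H + l) = 1/(I*sqrt(40155) + 790) = 1/(790 + I*sqrt(40155))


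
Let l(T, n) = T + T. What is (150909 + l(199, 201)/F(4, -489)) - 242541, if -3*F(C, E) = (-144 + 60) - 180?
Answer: -4031609/44 ≈ -91628.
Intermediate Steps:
F(C, E) = 88 (F(C, E) = -((-144 + 60) - 180)/3 = -(-84 - 180)/3 = -1/3*(-264) = 88)
l(T, n) = 2*T
(150909 + l(199, 201)/F(4, -489)) - 242541 = (150909 + (2*199)/88) - 242541 = (150909 + 398*(1/88)) - 242541 = (150909 + 199/44) - 242541 = 6640195/44 - 242541 = -4031609/44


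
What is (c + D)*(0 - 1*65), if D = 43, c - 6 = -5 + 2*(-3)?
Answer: -2470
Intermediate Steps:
c = -5 (c = 6 + (-5 + 2*(-3)) = 6 + (-5 - 6) = 6 - 11 = -5)
(c + D)*(0 - 1*65) = (-5 + 43)*(0 - 1*65) = 38*(0 - 65) = 38*(-65) = -2470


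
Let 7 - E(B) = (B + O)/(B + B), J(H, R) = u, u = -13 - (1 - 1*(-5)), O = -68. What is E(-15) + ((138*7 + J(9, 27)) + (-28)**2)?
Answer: 52057/30 ≈ 1735.2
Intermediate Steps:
u = -19 (u = -13 - (1 + 5) = -13 - 1*6 = -13 - 6 = -19)
J(H, R) = -19
E(B) = 7 - (-68 + B)/(2*B) (E(B) = 7 - (B - 68)/(B + B) = 7 - (-68 + B)/(2*B))
E(-15) + ((138*7 + J(9, 27)) + (-28)**2) = (13/2 + 34/(-15)) + ((138*7 - 19) + (-28)**2) = (13/2 + 34*(-1/15)) + ((966 - 19) + 784) = (13/2 - 34/15) + (947 + 784) = 127/30 + 1731 = 52057/30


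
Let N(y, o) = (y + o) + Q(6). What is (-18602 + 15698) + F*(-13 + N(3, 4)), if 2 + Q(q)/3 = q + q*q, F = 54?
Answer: 3252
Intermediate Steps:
Q(q) = -6 + 3*q + 3*q² (Q(q) = -6 + 3*(q + q*q) = -6 + 3*(q + q²) = -6 + (3*q + 3*q²) = -6 + 3*q + 3*q²)
N(y, o) = 120 + o + y (N(y, o) = (y + o) + (-6 + 3*6 + 3*6²) = (o + y) + (-6 + 18 + 3*36) = (o + y) + (-6 + 18 + 108) = (o + y) + 120 = 120 + o + y)
(-18602 + 15698) + F*(-13 + N(3, 4)) = (-18602 + 15698) + 54*(-13 + (120 + 4 + 3)) = -2904 + 54*(-13 + 127) = -2904 + 54*114 = -2904 + 6156 = 3252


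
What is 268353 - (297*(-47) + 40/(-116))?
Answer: 8187058/29 ≈ 2.8231e+5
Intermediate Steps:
268353 - (297*(-47) + 40/(-116)) = 268353 - (-13959 + 40*(-1/116)) = 268353 - (-13959 - 10/29) = 268353 - 1*(-404821/29) = 268353 + 404821/29 = 8187058/29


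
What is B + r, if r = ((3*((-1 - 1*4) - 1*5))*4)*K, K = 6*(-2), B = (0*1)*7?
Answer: 1440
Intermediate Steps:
B = 0 (B = 0*7 = 0)
K = -12
r = 1440 (r = ((3*((-1 - 1*4) - 1*5))*4)*(-12) = ((3*((-1 - 4) - 5))*4)*(-12) = ((3*(-5 - 5))*4)*(-12) = ((3*(-10))*4)*(-12) = -30*4*(-12) = -120*(-12) = 1440)
B + r = 0 + 1440 = 1440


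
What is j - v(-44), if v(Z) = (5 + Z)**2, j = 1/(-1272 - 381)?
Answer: -2514214/1653 ≈ -1521.0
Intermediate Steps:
j = -1/1653 (j = 1/(-1653) = -1/1653 ≈ -0.00060496)
j - v(-44) = -1/1653 - (5 - 44)**2 = -1/1653 - 1*(-39)**2 = -1/1653 - 1*1521 = -1/1653 - 1521 = -2514214/1653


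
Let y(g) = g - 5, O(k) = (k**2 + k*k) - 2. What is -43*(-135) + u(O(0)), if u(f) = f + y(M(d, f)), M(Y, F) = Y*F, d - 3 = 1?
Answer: 5790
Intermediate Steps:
d = 4 (d = 3 + 1 = 4)
O(k) = -2 + 2*k**2 (O(k) = (k**2 + k**2) - 2 = 2*k**2 - 2 = -2 + 2*k**2)
M(Y, F) = F*Y
y(g) = -5 + g
u(f) = -5 + 5*f (u(f) = f + (-5 + f*4) = f + (-5 + 4*f) = -5 + 5*f)
-43*(-135) + u(O(0)) = -43*(-135) + (-5 + 5*(-2 + 2*0**2)) = 5805 + (-5 + 5*(-2 + 2*0)) = 5805 + (-5 + 5*(-2 + 0)) = 5805 + (-5 + 5*(-2)) = 5805 + (-5 - 10) = 5805 - 15 = 5790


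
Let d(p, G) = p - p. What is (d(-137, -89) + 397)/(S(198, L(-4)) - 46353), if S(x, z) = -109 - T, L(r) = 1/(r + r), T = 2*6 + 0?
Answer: -397/46474 ≈ -0.0085424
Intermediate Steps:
T = 12 (T = 12 + 0 = 12)
L(r) = 1/(2*r)
d(p, G) = 0
S(x, z) = -121 (S(x, z) = -109 - 1*12 = -109 - 12 = -121)
(d(-137, -89) + 397)/(S(198, L(-4)) - 46353) = (0 + 397)/(-121 - 46353) = 397/(-46474) = 397*(-1/46474) = -397/46474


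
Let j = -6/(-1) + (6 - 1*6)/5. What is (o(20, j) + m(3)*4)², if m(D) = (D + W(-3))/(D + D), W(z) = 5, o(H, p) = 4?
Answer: 784/9 ≈ 87.111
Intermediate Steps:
j = 6 (j = -6*(-1) + (6 - 6)*(⅕) = 6 + 0*(⅕) = 6 + 0 = 6)
m(D) = (5 + D)/(2*D) (m(D) = (D + 5)/(D + D) = (5 + D)/((2*D)) = (5 + D)*(1/(2*D)) = (5 + D)/(2*D))
(o(20, j) + m(3)*4)² = (4 + ((½)*(5 + 3)/3)*4)² = (4 + ((½)*(⅓)*8)*4)² = (4 + (4/3)*4)² = (4 + 16/3)² = (28/3)² = 784/9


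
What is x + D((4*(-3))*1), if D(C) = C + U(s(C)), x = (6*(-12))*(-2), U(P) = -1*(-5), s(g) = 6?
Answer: 137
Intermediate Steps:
U(P) = 5
x = 144 (x = -72*(-2) = 144)
D(C) = 5 + C (D(C) = C + 5 = 5 + C)
x + D((4*(-3))*1) = 144 + (5 + (4*(-3))*1) = 144 + (5 - 12*1) = 144 + (5 - 12) = 144 - 7 = 137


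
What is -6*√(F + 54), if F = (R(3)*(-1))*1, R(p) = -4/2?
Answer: -12*√14 ≈ -44.900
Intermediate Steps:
R(p) = -2 (R(p) = -4*½ = -2)
F = 2 (F = -2*(-1)*1 = 2*1 = 2)
-6*√(F + 54) = -6*√(2 + 54) = -12*√14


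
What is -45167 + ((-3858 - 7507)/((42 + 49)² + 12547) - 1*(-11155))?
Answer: -708413301/20828 ≈ -34013.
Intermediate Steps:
-45167 + ((-3858 - 7507)/((42 + 49)² + 12547) - 1*(-11155)) = -45167 + (-11365/(91² + 12547) + 11155) = -45167 + (-11365/(8281 + 12547) + 11155) = -45167 + (-11365/20828 + 11155) = -45167 + 232324975/20828 = -708413301/20828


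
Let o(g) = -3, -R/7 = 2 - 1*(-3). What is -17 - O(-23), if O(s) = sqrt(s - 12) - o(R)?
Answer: -20 - I*sqrt(35) ≈ -20.0 - 5.9161*I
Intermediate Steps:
R = -35 (R = -7*(2 - 1*(-3)) = -7*(2 + 3) = -7*5 = -35)
O(s) = 3 + sqrt(-12 + s) (O(s) = sqrt(s - 12) - 1*(-3) = sqrt(-12 + s) + 3 = 3 + sqrt(-12 + s))
-17 - O(-23) = -17 - (3 + sqrt(-12 - 23)) = -17 - (3 + sqrt(-35)) = -17 - (3 + I*sqrt(35)) = -17 + (-3 - I*sqrt(35)) = -20 - I*sqrt(35)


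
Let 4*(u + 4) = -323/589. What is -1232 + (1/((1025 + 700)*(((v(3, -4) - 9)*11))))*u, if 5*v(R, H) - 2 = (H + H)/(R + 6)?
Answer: -76334348861/61959700 ≈ -1232.0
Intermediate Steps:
u = -513/124 (u = -4 + (-323/589)/4 = -4 + (-323*1/589)/4 = -4 + (1/4)*(-17/31) = -4 - 17/124 = -513/124 ≈ -4.1371)
v(R, H) = 2/5 + 2*H/(5*(6 + R)) (v(R, H) = 2/5 + ((H + H)/(R + 6))/5 = 2/5 + ((2*H)/(6 + R))/5 = 2/5 + (2*H/(6 + R))/5 = 2/5 + 2*H/(5*(6 + R)))
-1232 + (1/((1025 + 700)*(((v(3, -4) - 9)*11))))*u = -1232 + (1/((1025 + 700)*(((2*(6 - 4 + 3)/(5*(6 + 3)) - 9)*11))))*(-513/124) = -1232 + (1/(1725*((((2/5)*5/9 - 9)*11))))*(-513/124) = -1232 + (1/(1725*((((2/5)*(1/9)*5 - 9)*11))))*(-513/124) = -1232 + (1/(1725*(((2/9 - 9)*11))))*(-513/124) = -1232 + (1/(1725*((-79/9*11))))*(-513/124) = -1232 + (1/(1725*(-869/9)))*(-513/124) = -1232 + ((1/1725)*(-9/869))*(-513/124) = -1232 - 3/499675*(-513/124) = -1232 + 1539/61959700 = -76334348861/61959700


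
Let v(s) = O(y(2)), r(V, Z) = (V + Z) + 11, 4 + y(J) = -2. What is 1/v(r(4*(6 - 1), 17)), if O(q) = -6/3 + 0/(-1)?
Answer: -1/2 ≈ -0.50000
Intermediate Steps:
y(J) = -6 (y(J) = -4 - 2 = -6)
r(V, Z) = 11 + V + Z
O(q) = -2 (O(q) = -6*1/3 + 0*(-1) = -2 + 0 = -2)
v(s) = -2
1/v(r(4*(6 - 1), 17)) = 1/(-2) = -1/2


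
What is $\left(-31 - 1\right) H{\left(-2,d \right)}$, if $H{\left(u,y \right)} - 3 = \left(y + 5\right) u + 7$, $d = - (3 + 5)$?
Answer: $-512$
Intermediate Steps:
$d = -8$ ($d = \left(-1\right) 8 = -8$)
$H{\left(u,y \right)} = 10 + u \left(5 + y\right)$ ($H{\left(u,y \right)} = 3 + \left(\left(y + 5\right) u + 7\right) = 3 + \left(\left(5 + y\right) u + 7\right) = 3 + \left(u \left(5 + y\right) + 7\right) = 3 + \left(7 + u \left(5 + y\right)\right) = 10 + u \left(5 + y\right)$)
$\left(-31 - 1\right) H{\left(-2,d \right)} = \left(-31 - 1\right) \left(10 + 5 \left(-2\right) - -16\right) = - 32 \left(10 - 10 + 16\right) = \left(-32\right) 16 = -512$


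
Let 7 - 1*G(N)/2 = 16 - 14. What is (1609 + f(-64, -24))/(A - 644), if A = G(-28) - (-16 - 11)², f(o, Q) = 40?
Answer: -1649/1363 ≈ -1.2098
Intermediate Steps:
G(N) = 10 (G(N) = 14 - 2*(16 - 14) = 14 - 2*2 = 14 - 4 = 10)
A = -719 (A = 10 - (-16 - 11)² = 10 - 1*(-27)² = 10 - 1*729 = 10 - 729 = -719)
(1609 + f(-64, -24))/(A - 644) = (1609 + 40)/(-719 - 644) = 1649/(-1363) = 1649*(-1/1363) = -1649/1363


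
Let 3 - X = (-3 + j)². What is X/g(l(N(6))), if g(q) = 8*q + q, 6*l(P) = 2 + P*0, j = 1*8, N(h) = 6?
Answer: -22/3 ≈ -7.3333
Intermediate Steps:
j = 8
l(P) = ⅓ (l(P) = (2 + P*0)/6 = (2 + 0)/6 = (⅙)*2 = ⅓)
g(q) = 9*q
X = -22 (X = 3 - (-3 + 8)² = 3 - 1*5² = 3 - 1*25 = 3 - 25 = -22)
X/g(l(N(6))) = -22/(9*(⅓)) = -22/3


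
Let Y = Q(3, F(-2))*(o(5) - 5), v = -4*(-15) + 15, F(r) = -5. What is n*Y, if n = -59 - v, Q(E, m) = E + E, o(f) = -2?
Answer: 5628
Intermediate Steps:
v = 75 (v = 60 + 15 = 75)
Q(E, m) = 2*E
Y = -42 (Y = (2*3)*(-2 - 5) = 6*(-7) = -42)
n = -134 (n = -59 - 1*75 = -59 - 75 = -134)
n*Y = -134*(-42) = 5628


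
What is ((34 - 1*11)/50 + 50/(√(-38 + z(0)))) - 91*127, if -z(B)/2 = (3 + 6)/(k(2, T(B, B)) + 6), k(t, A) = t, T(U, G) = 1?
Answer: -577827/50 - 100*I*√161/161 ≈ -11557.0 - 7.8811*I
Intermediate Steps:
z(B) = -9/4 (z(B) = -2*(3 + 6)/(2 + 6) = -18/8 = -2*9/8 = -9/4)
((34 - 1*11)/50 + 50/(√(-38 + z(0)))) - 91*127 = ((34 - 1*11)/50 + 50/(√(-38 - 9/4))) - 91*127 = ((34 - 11)*(1/50) + 50/(√(-161/4))) - 11557 = (23*(1/50) + 50/((I*√161/2))) - 11557 = (23/50 + 50*(-2*I*√161/161)) - 11557 = (23/50 - 100*I*√161/161) - 11557 = -577827/50 - 100*I*√161/161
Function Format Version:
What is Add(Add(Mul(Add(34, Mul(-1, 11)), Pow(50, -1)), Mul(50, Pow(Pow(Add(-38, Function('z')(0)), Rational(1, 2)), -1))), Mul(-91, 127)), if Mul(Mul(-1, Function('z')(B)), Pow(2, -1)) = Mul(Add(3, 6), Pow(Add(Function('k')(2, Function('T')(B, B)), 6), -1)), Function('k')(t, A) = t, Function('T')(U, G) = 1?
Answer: Add(Rational(-577827, 50), Mul(Rational(-100, 161), I, Pow(161, Rational(1, 2)))) ≈ Add(-11557., Mul(-7.8811, I))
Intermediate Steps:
Function('z')(B) = Rational(-9, 4) (Function('z')(B) = Mul(-2, Mul(Add(3, 6), Pow(Add(2, 6), -1))) = Mul(-2, Mul(9, Pow(8, -1))) = Mul(-2, Mul(9, Rational(1, 8))) = Mul(-2, Rational(9, 8)) = Rational(-9, 4))
Add(Add(Mul(Add(34, Mul(-1, 11)), Pow(50, -1)), Mul(50, Pow(Pow(Add(-38, Function('z')(0)), Rational(1, 2)), -1))), Mul(-91, 127)) = Add(Add(Mul(Add(34, Mul(-1, 11)), Pow(50, -1)), Mul(50, Pow(Pow(Add(-38, Rational(-9, 4)), Rational(1, 2)), -1))), Mul(-91, 127)) = Add(Add(Mul(Add(34, -11), Rational(1, 50)), Mul(50, Pow(Pow(Rational(-161, 4), Rational(1, 2)), -1))), -11557) = Add(Add(Mul(23, Rational(1, 50)), Mul(50, Pow(Mul(Rational(1, 2), I, Pow(161, Rational(1, 2))), -1))), -11557) = Add(Add(Rational(23, 50), Mul(50, Mul(Rational(-2, 161), I, Pow(161, Rational(1, 2))))), -11557) = Add(Add(Rational(23, 50), Mul(Rational(-100, 161), I, Pow(161, Rational(1, 2)))), -11557) = Add(Rational(-577827, 50), Mul(Rational(-100, 161), I, Pow(161, Rational(1, 2))))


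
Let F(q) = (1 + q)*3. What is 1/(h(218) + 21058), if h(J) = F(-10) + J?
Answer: 1/21249 ≈ 4.7061e-5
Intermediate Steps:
F(q) = 3 + 3*q
h(J) = -27 + J (h(J) = (3 + 3*(-10)) + J = (3 - 30) + J = -27 + J)
1/(h(218) + 21058) = 1/((-27 + 218) + 21058) = 1/(191 + 21058) = 1/21249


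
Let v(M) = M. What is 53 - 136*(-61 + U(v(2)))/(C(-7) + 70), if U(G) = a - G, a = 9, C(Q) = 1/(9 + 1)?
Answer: 110593/701 ≈ 157.76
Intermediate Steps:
C(Q) = 1/10
U(G) = 9 - G
53 - 136*(-61 + U(v(2)))/(C(-7) + 70) = 53 - 136*(-61 + (9 - 1*2))/(1/10 + 70) = 53 - 136*(-61 + (9 - 2))/701/10 = 53 - 136*(-61 + 7)*10/701 = 53 - (-7344)*10/701 = 53 - 136*(-540/701) = 53 + 73440/701 = 110593/701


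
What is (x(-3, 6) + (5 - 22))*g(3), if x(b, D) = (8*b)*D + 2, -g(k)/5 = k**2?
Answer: 7155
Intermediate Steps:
g(k) = -5*k**2
x(b, D) = 2 + 8*D*b (x(b, D) = 8*D*b + 2 = 2 + 8*D*b)
(x(-3, 6) + (5 - 22))*g(3) = ((2 + 8*6*(-3)) + (5 - 22))*(-5*3**2) = ((2 - 144) - 17)*(-5*9) = (-142 - 17)*(-45) = -159*(-45) = 7155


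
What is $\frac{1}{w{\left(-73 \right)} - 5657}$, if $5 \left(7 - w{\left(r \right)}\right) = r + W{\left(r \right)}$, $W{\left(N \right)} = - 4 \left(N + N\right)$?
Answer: $- \frac{5}{28761} \approx -0.00017385$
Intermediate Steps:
$W{\left(N \right)} = - 8 N$ ($W{\left(N \right)} = - 4 \cdot 2 N = - 8 N$)
$w{\left(r \right)} = 7 + \frac{7 r}{5}$ ($w{\left(r \right)} = 7 - \frac{r - 8 r}{5} = 7 - \frac{\left(-7\right) r}{5} = 7 + \frac{7 r}{5}$)
$\frac{1}{w{\left(-73 \right)} - 5657} = \frac{1}{\left(7 + \frac{7}{5} \left(-73\right)\right) - 5657} = \frac{1}{\left(7 - \frac{511}{5}\right) - 5657} = \frac{1}{- \frac{476}{5} - 5657} = \frac{1}{- \frac{28761}{5}} = - \frac{5}{28761}$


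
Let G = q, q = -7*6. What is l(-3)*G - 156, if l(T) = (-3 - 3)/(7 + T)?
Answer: -93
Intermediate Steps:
q = -42
l(T) = -6/(7 + T)
G = -42
l(-3)*G - 156 = -6/(7 - 3)*(-42) - 156 = -6/4*(-42) - 156 = -6*1/4*(-42) - 156 = -3/2*(-42) - 156 = 63 - 156 = -93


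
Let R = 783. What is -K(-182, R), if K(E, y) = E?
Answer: 182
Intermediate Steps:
-K(-182, R) = -1*(-182) = 182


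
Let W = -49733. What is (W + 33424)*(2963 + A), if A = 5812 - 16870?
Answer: 132021355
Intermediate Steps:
A = -11058
(W + 33424)*(2963 + A) = (-49733 + 33424)*(2963 - 11058) = -16309*(-8095) = 132021355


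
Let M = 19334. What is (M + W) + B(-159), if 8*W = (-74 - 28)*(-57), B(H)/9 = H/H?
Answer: 80279/4 ≈ 20070.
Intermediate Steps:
B(H) = 9 (B(H) = 9*(H/H) = 9*1 = 9)
W = 2907/4 (W = ((-74 - 28)*(-57))/8 = (-102*(-57))/8 = (⅛)*5814 = 2907/4 ≈ 726.75)
(M + W) + B(-159) = (19334 + 2907/4) + 9 = 80243/4 + 9 = 80279/4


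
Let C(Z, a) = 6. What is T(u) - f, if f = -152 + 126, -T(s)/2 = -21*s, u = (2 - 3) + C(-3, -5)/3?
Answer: 68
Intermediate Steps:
u = 1 (u = (2 - 3) + 6/3 = -1 + 6*(⅓) = -1 + 2 = 1)
T(s) = 42*s (T(s) = -(-42)*s = 42*s)
f = -26
T(u) - f = 42*1 - 1*(-26) = 42 + 26 = 68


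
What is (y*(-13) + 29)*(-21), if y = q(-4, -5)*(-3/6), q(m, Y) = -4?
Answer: -63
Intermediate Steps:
y = 2 (y = -(-12)/6 = -4*(-1/2) = 2)
(y*(-13) + 29)*(-21) = (2*(-13) + 29)*(-21) = (-26 + 29)*(-21) = 3*(-21) = -63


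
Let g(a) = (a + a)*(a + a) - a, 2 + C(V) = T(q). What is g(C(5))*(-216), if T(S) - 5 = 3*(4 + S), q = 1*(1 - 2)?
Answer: -121824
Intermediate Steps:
q = -1 (q = 1*(-1) = -1)
T(S) = 17 + 3*S (T(S) = 5 + 3*(4 + S) = 5 + (12 + 3*S) = 17 + 3*S)
C(V) = 12 (C(V) = -2 + (17 + 3*(-1)) = -2 + (17 - 3) = -2 + 14 = 12)
g(a) = -a + 4*a**2 (g(a) = (2*a)*(2*a) - a = 4*a**2 - a = -a + 4*a**2)
g(C(5))*(-216) = (12*(-1 + 4*12))*(-216) = (12*(-1 + 48))*(-216) = (12*47)*(-216) = 564*(-216) = -121824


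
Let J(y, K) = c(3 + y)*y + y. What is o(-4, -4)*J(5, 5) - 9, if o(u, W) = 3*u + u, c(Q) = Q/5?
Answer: -217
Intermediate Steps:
c(Q) = Q/5 (c(Q) = Q*(⅕) = Q/5)
o(u, W) = 4*u
J(y, K) = y + y*(⅗ + y/5) (J(y, K) = ((3 + y)/5)*y + y = (⅗ + y/5)*y + y = y*(⅗ + y/5) + y = y + y*(⅗ + y/5))
o(-4, -4)*J(5, 5) - 9 = (4*(-4))*((⅕)*5*(8 + 5)) - 9 = -16*5*13/5 - 9 = -16*13 - 9 = -208 - 9 = -217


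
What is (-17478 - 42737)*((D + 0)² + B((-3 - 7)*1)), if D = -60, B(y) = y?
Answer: -216171850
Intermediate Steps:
(-17478 - 42737)*((D + 0)² + B((-3 - 7)*1)) = (-17478 - 42737)*((-60 + 0)² + (-3 - 7)*1) = -60215*((-60)² - 10*1) = -60215*(3600 - 10) = -60215*3590 = -216171850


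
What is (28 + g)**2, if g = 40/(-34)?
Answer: 207936/289 ≈ 719.50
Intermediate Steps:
g = -20/17 (g = 40*(-1/34) = -20/17 ≈ -1.1765)
(28 + g)**2 = (28 - 20/17)**2 = (456/17)**2 = 207936/289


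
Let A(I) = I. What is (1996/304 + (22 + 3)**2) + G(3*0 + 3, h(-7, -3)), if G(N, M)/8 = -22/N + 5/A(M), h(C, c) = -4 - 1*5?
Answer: 388823/684 ≈ 568.46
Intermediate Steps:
h(C, c) = -9 (h(C, c) = -4 - 5 = -9)
G(N, M) = -176/N + 40/M (G(N, M) = 8*(-22/N + 5/M) = -176/N + 40/M)
(1996/304 + (22 + 3)**2) + G(3*0 + 3, h(-7, -3)) = (1996/304 + (22 + 3)**2) + (-176/(3*0 + 3) + 40/(-9)) = (1996*(1/304) + 25**2) + (-176/(0 + 3) + 40*(-1/9)) = (499/76 + 625) + (-176/3 - 40/9) = 47999/76 + (-176*1/3 - 40/9) = 47999/76 + (-176/3 - 40/9) = 47999/76 - 568/9 = 388823/684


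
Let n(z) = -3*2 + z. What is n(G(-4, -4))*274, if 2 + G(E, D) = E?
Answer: -3288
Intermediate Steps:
G(E, D) = -2 + E
n(z) = -6 + z
n(G(-4, -4))*274 = (-6 + (-2 - 4))*274 = (-6 - 6)*274 = -12*274 = -3288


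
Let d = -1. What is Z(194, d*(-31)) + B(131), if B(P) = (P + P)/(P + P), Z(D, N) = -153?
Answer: -152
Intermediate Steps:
B(P) = 1 (B(P) = (2*P)/((2*P)) = (2*P)*(1/(2*P)) = 1)
Z(194, d*(-31)) + B(131) = -153 + 1 = -152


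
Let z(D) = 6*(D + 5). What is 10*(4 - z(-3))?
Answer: -80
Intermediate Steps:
z(D) = 30 + 6*D (z(D) = 6*(5 + D) = 30 + 6*D)
10*(4 - z(-3)) = 10*(4 - (30 + 6*(-3))) = 10*(4 - (30 - 18)) = 10*(4 - 1*12) = 10*(4 - 12) = 10*(-8) = -80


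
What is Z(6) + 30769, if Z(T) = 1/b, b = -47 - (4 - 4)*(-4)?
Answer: 1446142/47 ≈ 30769.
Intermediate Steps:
b = -47 (b = -47 - 0*(-4) = -47 - 1*0 = -47 + 0 = -47)
Z(T) = -1/47 (Z(T) = 1/(-47) = -1/47)
Z(6) + 30769 = -1/47 + 30769 = 1446142/47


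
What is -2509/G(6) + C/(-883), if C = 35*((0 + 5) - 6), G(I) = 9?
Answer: -2215132/7947 ≈ -278.74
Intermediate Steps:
C = -35 (C = 35*(5 - 6) = 35*(-1) = -35)
-2509/G(6) + C/(-883) = -2509/9 - 35/(-883) = -2509*1/9 - 35*(-1/883) = -2509/9 + 35/883 = -2215132/7947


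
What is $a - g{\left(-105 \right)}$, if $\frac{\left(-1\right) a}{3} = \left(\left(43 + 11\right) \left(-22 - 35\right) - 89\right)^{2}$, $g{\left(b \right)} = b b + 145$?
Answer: $-30100837$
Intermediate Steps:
$g{\left(b \right)} = 145 + b^{2}$ ($g{\left(b \right)} = b^{2} + 145 = 145 + b^{2}$)
$a = -30089667$ ($a = - 3 \left(\left(43 + 11\right) \left(-22 - 35\right) - 89\right)^{2} = - 3 \left(54 \left(-57\right) - 89\right)^{2} = - 3 \left(-3078 - 89\right)^{2} = - 3 \left(-3167\right)^{2} = \left(-3\right) 10029889 = -30089667$)
$a - g{\left(-105 \right)} = -30089667 - \left(145 + \left(-105\right)^{2}\right) = -30089667 - \left(145 + 11025\right) = -30089667 - 11170 = -30100837$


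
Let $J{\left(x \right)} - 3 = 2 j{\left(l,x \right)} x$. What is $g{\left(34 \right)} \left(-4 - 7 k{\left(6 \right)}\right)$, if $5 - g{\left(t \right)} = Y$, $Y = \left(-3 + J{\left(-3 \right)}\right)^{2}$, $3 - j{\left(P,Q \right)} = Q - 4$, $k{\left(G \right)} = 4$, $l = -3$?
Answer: $115040$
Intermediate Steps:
$j{\left(P,Q \right)} = 7 - Q$ ($j{\left(P,Q \right)} = 3 - \left(Q - 4\right) = 3 - \left(-4 + Q\right) = 7 - Q$)
$J{\left(x \right)} = 3 + x \left(14 - 2 x\right)$ ($J{\left(x \right)} = 3 + 2 \left(7 - x\right) x = 3 + \left(14 - 2 x\right) x = 3 + x \left(14 - 2 x\right)$)
$Y = 3600$ ($Y = \left(-3 + \left(3 - - 6 \left(-7 - 3\right)\right)\right)^{2} = \left(-3 + \left(3 - \left(-6\right) \left(-10\right)\right)\right)^{2} = \left(-3 + \left(3 - 60\right)\right)^{2} = \left(-3 - 57\right)^{2} = \left(-60\right)^{2} = 3600$)
$g{\left(t \right)} = -3595$ ($g{\left(t \right)} = 5 - 3600 = -3595$)
$g{\left(34 \right)} \left(-4 - 7 k{\left(6 \right)}\right) = - 3595 \left(-4 - 28\right) = \left(-3595\right) \left(-32\right) = 115040$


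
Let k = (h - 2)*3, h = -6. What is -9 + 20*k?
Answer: -489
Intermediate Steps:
k = -24 (k = (-6 - 2)*3 = -8*3 = -24)
-9 + 20*k = -9 + 20*(-24) = -9 - 480 = -489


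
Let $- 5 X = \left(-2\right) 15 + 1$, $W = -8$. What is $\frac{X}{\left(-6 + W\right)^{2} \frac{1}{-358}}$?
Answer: $- \frac{5191}{490} \approx -10.594$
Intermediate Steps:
$X = \frac{29}{5}$ ($X = - \frac{\left(-2\right) 15 + 1}{5} = - \frac{-30 + 1}{5} = \left(- \frac{1}{5}\right) \left(-29\right) = \frac{29}{5} \approx 5.8$)
$\frac{X}{\left(-6 + W\right)^{2} \frac{1}{-358}} = \frac{29}{5 \frac{\left(-6 - 8\right)^{2}}{-358}} = \frac{29}{5 \left(-14\right)^{2} \left(- \frac{1}{358}\right)} = \frac{29}{5 \cdot 196 \left(- \frac{1}{358}\right)} = \frac{29}{5 \left(- \frac{98}{179}\right)} = \frac{29}{5} \left(- \frac{179}{98}\right) = - \frac{5191}{490}$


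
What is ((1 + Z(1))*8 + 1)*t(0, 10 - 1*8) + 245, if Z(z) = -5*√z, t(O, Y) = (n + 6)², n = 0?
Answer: -871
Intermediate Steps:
t(O, Y) = 36 (t(O, Y) = (0 + 6)² = 6² = 36)
((1 + Z(1))*8 + 1)*t(0, 10 - 1*8) + 245 = ((1 - 5*√1)*8 + 1)*36 + 245 = ((1 - 5*1)*8 + 1)*36 + 245 = ((1 - 5)*8 + 1)*36 + 245 = (-4*8 + 1)*36 + 245 = (-32 + 1)*36 + 245 = -31*36 + 245 = -1116 + 245 = -871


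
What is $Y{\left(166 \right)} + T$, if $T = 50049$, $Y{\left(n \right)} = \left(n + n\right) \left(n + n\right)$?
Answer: $160273$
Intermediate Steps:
$Y{\left(n \right)} = 4 n^{2}$ ($Y{\left(n \right)} = 2 n 2 n = 4 n^{2}$)
$Y{\left(166 \right)} + T = 4 \cdot 166^{2} + 50049 = 4 \cdot 27556 + 50049 = 110224 + 50049 = 160273$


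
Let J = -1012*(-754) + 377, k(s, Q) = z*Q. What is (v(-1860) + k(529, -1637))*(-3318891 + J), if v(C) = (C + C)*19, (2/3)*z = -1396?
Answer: -8579205344268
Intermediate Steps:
z = -2094 (z = (3/2)*(-1396) = -2094)
k(s, Q) = -2094*Q
v(C) = 38*C (v(C) = (2*C)*19 = 38*C)
J = 763425 (J = 763048 + 377 = 763425)
(v(-1860) + k(529, -1637))*(-3318891 + J) = (38*(-1860) - 2094*(-1637))*(-3318891 + 763425) = (-70680 + 3427878)*(-2555466) = 3357198*(-2555466) = -8579205344268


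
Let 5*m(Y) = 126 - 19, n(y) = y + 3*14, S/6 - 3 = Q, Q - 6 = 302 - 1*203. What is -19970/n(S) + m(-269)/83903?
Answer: -837764072/28946535 ≈ -28.942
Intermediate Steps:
Q = 105 (Q = 6 + (302 - 1*203) = 6 + (302 - 203) = 6 + 99 = 105)
S = 648 (S = 18 + 6*105 = 18 + 630 = 648)
n(y) = 42 + y (n(y) = y + 42 = 42 + y)
m(Y) = 107/5 (m(Y) = (126 - 19)/5 = (⅕)*107 = 107/5)
-19970/n(S) + m(-269)/83903 = -19970/(42 + 648) + (107/5)/83903 = -19970/690 + (107/5)*(1/83903) = -19970*1/690 + 107/419515 = -1997/69 + 107/419515 = -837764072/28946535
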